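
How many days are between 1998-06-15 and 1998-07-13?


From 1998-06-15 to 1998-07-13
1998-06-15: days before June = 31 + 28 + 31 + 30 + 31 = 151 (1998 is not a leap year); day of year = 151 + 15 = 166
1998-07-13: days before July = 31 + 28 + 31 + 30 + 31 + 30 = 181 (1998 is not a leap year); day of year = 181 + 13 = 194
Same year: 194 - 166 = 28

28 days


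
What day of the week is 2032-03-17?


Date: March 17, 2032
Anchor: Jan 1, 2032. With p = 2032 - 1 = 2031: (p + p//4 - p//100 + p//400) mod 7 = (2031 + 507 - 20 + 5) mod 7 = 2523 mod 7 = 3 -> Thursday (Mon=0 ... Sun=6)
Days before March (Jan-Feb): 60; offset = 60 + 17 - 1 = 76
Weekday index = (3 + 76) mod 7 = 2

Day of the week: Wednesday


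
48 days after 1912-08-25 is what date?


Start: 1912-08-25, add 48 days
August 1912 has 31 days: 31 - 25 = 6 days to August 31 -> 42 left
September 1912 has 30 days -> 12 left
October 1912: 12 <= 31 -> lands on October 12

Result: 1912-10-12


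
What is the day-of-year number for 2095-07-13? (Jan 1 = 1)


Date: July 13, 2095
Days in months 1 through 6: 181
Plus 13 days in July

Day of year: 194


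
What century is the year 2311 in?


Century = (year - 1) // 100 + 1
= (2311 - 1) // 100 + 1
= 2310 // 100 + 1
= 23 + 1

24th century


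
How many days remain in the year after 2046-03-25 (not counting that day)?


Day of year: 84 of 365
Remaining = 365 - 84

281 days


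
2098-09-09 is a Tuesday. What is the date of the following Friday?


Current: Tuesday
Target: Friday
Days ahead: 3

Next Friday: 2098-09-12


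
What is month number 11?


Month 11 of 12

November


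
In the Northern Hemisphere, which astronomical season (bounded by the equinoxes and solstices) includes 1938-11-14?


Date: November 14
Astronomical Autumn (approx.; exact equinox/solstice day varies by year): September 22 to December 20
November 14 falls within the Autumn window

Autumn


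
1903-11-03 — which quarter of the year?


Month: November (month 11)
Q1: Jan-Mar, Q2: Apr-Jun, Q3: Jul-Sep, Q4: Oct-Dec

Q4


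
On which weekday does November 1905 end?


November 1905 has 30 days
Anchor: Jan 1, 1905. With p = 1905 - 1 = 1904: (p + p//4 - p//100 + p//400) mod 7 = (1904 + 476 - 19 + 4) mod 7 = 2365 mod 7 = 6 -> Sunday (Mon=0 ... Sun=6)
Days before November (Jan-Oct): 304; November 1 index = (6 + 304) mod 7 = 2 -> Wednesday
Last day offset: 30 - 1 = 29 days
Weekday index = (2 + 29) mod 7 = 3

Thursday, November 30


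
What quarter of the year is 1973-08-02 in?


Month: August (month 8)
Q1: Jan-Mar, Q2: Apr-Jun, Q3: Jul-Sep, Q4: Oct-Dec

Q3


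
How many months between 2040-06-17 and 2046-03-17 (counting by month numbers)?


From June 2040 to March 2046
6 years * 12 = 72 months, minus 3 months = 69

69 months


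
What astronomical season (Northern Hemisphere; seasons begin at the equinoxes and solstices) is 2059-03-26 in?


Date: March 26
Astronomical Spring (approx.; exact equinox/solstice day varies by year): March 20 to June 20
March 26 falls within the Spring window

Spring


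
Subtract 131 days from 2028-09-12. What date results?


Start: 2028-09-12, subtract 131 days
Back 12 days from September 12 reaches August 31, 2028 -> 119 left
August 2028 has 31 days -> back to July 31, 2028 -> 88 left
July 2028 has 31 days -> back to June 30, 2028 -> 57 left
June 2028 has 30 days -> back to May 31, 2028 -> 27 left
May 2028: 31 - 27 = 4 -> lands on May 4

Result: 2028-05-04


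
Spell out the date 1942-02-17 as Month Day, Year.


ISO 1942-02-17 parses as year=1942, month=02, day=17
Month 2 -> February

February 17, 1942


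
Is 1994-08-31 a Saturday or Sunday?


Anchor: Jan 1, 1994. With p = 1994 - 1 = 1993: (p + p//4 - p//100 + p//400) mod 7 = (1993 + 498 - 19 + 4) mod 7 = 2476 mod 7 = 5 -> Saturday (Mon=0 ... Sun=6)
Day of year: 243; offset = 242
Weekday index = (5 + 242) mod 7 = 2 -> Wednesday
Weekend days: Saturday, Sunday

No


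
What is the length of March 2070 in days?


March 2070

31 days


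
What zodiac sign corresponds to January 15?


Date: January 15
Conventional tropical zodiac dates: Capricorn from December 22 onward; Aquarius starts January 20
January 15 falls within the Capricorn range

Capricorn


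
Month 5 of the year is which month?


Month 5 of 12

May


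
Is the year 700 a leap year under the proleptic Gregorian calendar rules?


Gregorian leap year rule: divisible by 4, but not by 100, unless also by 400.
700 is divisible by 100 but not 400 -> not a leap year

No


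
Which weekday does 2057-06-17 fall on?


Date: June 17, 2057
Anchor: Jan 1, 2057. With p = 2057 - 1 = 2056: (p + p//4 - p//100 + p//400) mod 7 = (2056 + 514 - 20 + 5) mod 7 = 2555 mod 7 = 0 -> Monday (Mon=0 ... Sun=6)
Days before June (Jan-May): 151; offset = 151 + 17 - 1 = 167
Weekday index = (0 + 167) mod 7 = 6

Day of the week: Sunday


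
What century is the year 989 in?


Century = (year - 1) // 100 + 1
= (989 - 1) // 100 + 1
= 988 // 100 + 1
= 9 + 1

10th century


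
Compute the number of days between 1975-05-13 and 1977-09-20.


From 1975-05-13 to 1977-09-20
1975-05-13: days before May = 31 + 28 + 31 + 30 = 120 (1975 is not a leap year); day of year = 120 + 13 = 133
1977-09-20: days before September = 31 + 28 + 31 + 30 + 31 + 30 + 31 + 31 = 243 (1977 is not a leap year); day of year = 243 + 20 = 263
Rest of 1975: 365 - 133 = 232
Full years 1976 (366): 366
Total = 232 + 366 + 263 = 861

861 days


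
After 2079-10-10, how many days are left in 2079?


Day of year: 283 of 365
Remaining = 365 - 283

82 days


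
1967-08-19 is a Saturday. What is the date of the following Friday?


Current: Saturday
Target: Friday
Days ahead: 6

Next Friday: 1967-08-25


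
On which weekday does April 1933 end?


April 1933 has 30 days
Anchor: Jan 1, 1933. With p = 1933 - 1 = 1932: (p + p//4 - p//100 + p//400) mod 7 = (1932 + 483 - 19 + 4) mod 7 = 2400 mod 7 = 6 -> Sunday (Mon=0 ... Sun=6)
Days before April (Jan-Mar): 90; April 1 index = (6 + 90) mod 7 = 5 -> Saturday
Last day offset: 30 - 1 = 29 days
Weekday index = (5 + 29) mod 7 = 6

Sunday, April 30


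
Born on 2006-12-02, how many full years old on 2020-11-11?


Birth: 2006-12-02
Reference: 2020-11-11
Year difference: 2020 - 2006 = 14
Birthday not yet reached in 2020, subtract 1

13 years old


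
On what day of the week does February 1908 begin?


Target: February 1, 1908
Anchor: Jan 1, 1908. With p = 1908 - 1 = 1907: (p + p//4 - p//100 + p//400) mod 7 = (1907 + 476 - 19 + 4) mod 7 = 2368 mod 7 = 2 -> Wednesday (Mon=0 ... Sun=6)
Days before February (Jan): 31 days
Weekday index = (2 + 31) mod 7 = 5

Saturday


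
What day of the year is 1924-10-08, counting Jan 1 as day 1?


Date: October 8, 1924
Days in months 1 through 9: 274
Plus 8 days in October

Day of year: 282


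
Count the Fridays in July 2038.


July 2038 has 31 days
Anchor: Jan 1, 2038. With p = 2038 - 1 = 2037: (p + p//4 - p//100 + p//400) mod 7 = (2037 + 509 - 20 + 5) mod 7 = 2531 mod 7 = 4 -> Friday (Mon=0 ... Sun=6)
Days before July (Jan-Jun): 181; July 1 index = (4 + 181) mod 7 = 3 -> Thursday
First Friday is July 2
Fridays: 2, 9, 16, 23, 30

5 Fridays


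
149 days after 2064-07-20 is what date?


Start: 2064-07-20, add 149 days
July 2064 has 31 days: 31 - 20 = 11 days to July 31 -> 138 left
August 2064 has 31 days -> 107 left
September 2064 has 30 days -> 77 left
October 2064 has 31 days -> 46 left
November 2064 has 30 days -> 16 left
December 2064: 16 <= 31 -> lands on December 16

Result: 2064-12-16


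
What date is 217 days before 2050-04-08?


Start: 2050-04-08, subtract 217 days
Back 8 days from April 8 reaches March 31, 2050 -> 209 left
March 2050 has 31 days -> back to February 28, 2050 -> 178 left
February 2050 has 28 days -> back to January 31, 2050 -> 150 left
January 2050 has 31 days -> back to December 31, 2049 -> 119 left
December 2049 has 31 days -> back to November 30, 2049 -> 88 left
November 2049 has 30 days -> back to October 31, 2049 -> 58 left
October 2049 has 31 days -> back to September 30, 2049 -> 27 left
September 2049: 30 - 27 = 3 -> lands on September 3

Result: 2049-09-03


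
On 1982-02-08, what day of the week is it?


Date: February 8, 1982
Anchor: Jan 1, 1982. With p = 1982 - 1 = 1981: (p + p//4 - p//100 + p//400) mod 7 = (1981 + 495 - 19 + 4) mod 7 = 2461 mod 7 = 4 -> Friday (Mon=0 ... Sun=6)
Days before February (Jan): 31; offset = 31 + 8 - 1 = 38
Weekday index = (4 + 38) mod 7 = 0

Day of the week: Monday


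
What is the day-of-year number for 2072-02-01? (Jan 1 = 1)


Date: February 1, 2072
Days in months 1 through 1: 31
Plus 1 days in February

Day of year: 32


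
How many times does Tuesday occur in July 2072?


July 2072 has 31 days
Anchor: Jan 1, 2072. With p = 2072 - 1 = 2071: (p + p//4 - p//100 + p//400) mod 7 = (2071 + 517 - 20 + 5) mod 7 = 2573 mod 7 = 4 -> Friday (Mon=0 ... Sun=6)
Days before July (Jan-Jun): 182; July 1 index = (4 + 182) mod 7 = 4 -> Friday
First Tuesday is July 5
Tuesdays: 5, 12, 19, 26

4 Tuesdays


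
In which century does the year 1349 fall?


Century = (year - 1) // 100 + 1
= (1349 - 1) // 100 + 1
= 1348 // 100 + 1
= 13 + 1

14th century


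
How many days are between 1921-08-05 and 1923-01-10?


From 1921-08-05 to 1923-01-10
1921-08-05: days before August = 31 + 28 + 31 + 30 + 31 + 30 + 31 = 212 (1921 is not a leap year); day of year = 212 + 5 = 217
1923-01-10: day of year = 10
Rest of 1921: 365 - 217 = 148
Full years 1922 (365): 365
Total = 148 + 365 + 10 = 523

523 days


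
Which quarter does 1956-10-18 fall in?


Month: October (month 10)
Q1: Jan-Mar, Q2: Apr-Jun, Q3: Jul-Sep, Q4: Oct-Dec

Q4


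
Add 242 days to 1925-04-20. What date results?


Start: 1925-04-20, add 242 days
April 1925 has 30 days: 30 - 20 = 10 days to April 30 -> 232 left
May 1925 has 31 days -> 201 left
June 1925 has 30 days -> 171 left
July 1925 has 31 days -> 140 left
August 1925 has 31 days -> 109 left
September 1925 has 30 days -> 79 left
October 1925 has 31 days -> 48 left
November 1925 has 30 days -> 18 left
December 1925: 18 <= 31 -> lands on December 18

Result: 1925-12-18


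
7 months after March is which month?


March is month 3
3 + 7 = 10

October


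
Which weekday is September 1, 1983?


Target: September 1, 1983
Anchor: Jan 1, 1983. With p = 1983 - 1 = 1982: (p + p//4 - p//100 + p//400) mod 7 = (1982 + 495 - 19 + 4) mod 7 = 2462 mod 7 = 5 -> Saturday (Mon=0 ... Sun=6)
Days before September (Jan-Aug): 243 days
Weekday index = (5 + 243) mod 7 = 3

Thursday


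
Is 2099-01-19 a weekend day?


Anchor: Jan 1, 2099. With p = 2099 - 1 = 2098: (p + p//4 - p//100 + p//400) mod 7 = (2098 + 524 - 20 + 5) mod 7 = 2607 mod 7 = 3 -> Thursday (Mon=0 ... Sun=6)
Day of year: 19; offset = 18
Weekday index = (3 + 18) mod 7 = 0 -> Monday
Weekend days: Saturday, Sunday

No


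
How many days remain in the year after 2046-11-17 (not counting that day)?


Day of year: 321 of 365
Remaining = 365 - 321

44 days


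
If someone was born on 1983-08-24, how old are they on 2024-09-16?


Birth: 1983-08-24
Reference: 2024-09-16
Year difference: 2024 - 1983 = 41

41 years old


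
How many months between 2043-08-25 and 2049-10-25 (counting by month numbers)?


From August 2043 to October 2049
6 years * 12 = 72 months, plus 2 months = 74

74 months


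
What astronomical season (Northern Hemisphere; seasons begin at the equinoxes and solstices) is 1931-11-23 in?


Date: November 23
Astronomical Autumn (approx.; exact equinox/solstice day varies by year): September 22 to December 20
November 23 falls within the Autumn window

Autumn


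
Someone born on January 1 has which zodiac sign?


Date: January 1
Conventional tropical zodiac dates: Capricorn from December 22 onward; Aquarius starts January 20
January 1 falls within the Capricorn range

Capricorn


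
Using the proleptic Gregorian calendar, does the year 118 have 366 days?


Gregorian leap year rule: divisible by 4, but not by 100, unless also by 400.
118 is not divisible by 4 -> not a leap year

No


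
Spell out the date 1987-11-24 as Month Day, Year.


ISO 1987-11-24 parses as year=1987, month=11, day=24
Month 11 -> November

November 24, 1987


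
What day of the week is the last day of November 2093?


November 2093 has 30 days
Anchor: Jan 1, 2093. With p = 2093 - 1 = 2092: (p + p//4 - p//100 + p//400) mod 7 = (2092 + 523 - 20 + 5) mod 7 = 2600 mod 7 = 3 -> Thursday (Mon=0 ... Sun=6)
Days before November (Jan-Oct): 304; November 1 index = (3 + 304) mod 7 = 6 -> Sunday
Last day offset: 30 - 1 = 29 days
Weekday index = (6 + 29) mod 7 = 0

Monday, November 30


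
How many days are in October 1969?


October 1969

31 days


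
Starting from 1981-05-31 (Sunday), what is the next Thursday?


Current: Sunday
Target: Thursday
Days ahead: 4

Next Thursday: 1981-06-04


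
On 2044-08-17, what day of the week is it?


Date: August 17, 2044
Anchor: Jan 1, 2044. With p = 2044 - 1 = 2043: (p + p//4 - p//100 + p//400) mod 7 = (2043 + 510 - 20 + 5) mod 7 = 2538 mod 7 = 4 -> Friday (Mon=0 ... Sun=6)
Days before August (Jan-Jul): 213; offset = 213 + 17 - 1 = 229
Weekday index = (4 + 229) mod 7 = 2

Day of the week: Wednesday


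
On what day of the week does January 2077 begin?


Target: January 1, 2077
Anchor: Jan 1, 2077. With p = 2077 - 1 = 2076: (p + p//4 - p//100 + p//400) mod 7 = (2076 + 519 - 20 + 5) mod 7 = 2580 mod 7 = 4 -> Friday (Mon=0 ... Sun=6)
Offset from anchor: 0 days
Weekday index = (4 + 0) mod 7 = 4

Friday


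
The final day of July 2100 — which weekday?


July 2100 has 31 days
Anchor: Jan 1, 2100. With p = 2100 - 1 = 2099: (p + p//4 - p//100 + p//400) mod 7 = (2099 + 524 - 20 + 5) mod 7 = 2608 mod 7 = 4 -> Friday (Mon=0 ... Sun=6)
Days before July (Jan-Jun): 181; July 1 index = (4 + 181) mod 7 = 3 -> Thursday
Last day offset: 31 - 1 = 30 days
Weekday index = (3 + 30) mod 7 = 5

Saturday, July 31


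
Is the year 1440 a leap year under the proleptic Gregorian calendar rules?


Gregorian leap year rule: divisible by 4, but not by 100, unless also by 400.
1440 is divisible by 4 but not 100 -> leap year

Yes


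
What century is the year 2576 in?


Century = (year - 1) // 100 + 1
= (2576 - 1) // 100 + 1
= 2575 // 100 + 1
= 25 + 1

26th century


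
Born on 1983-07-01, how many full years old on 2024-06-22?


Birth: 1983-07-01
Reference: 2024-06-22
Year difference: 2024 - 1983 = 41
Birthday not yet reached in 2024, subtract 1

40 years old


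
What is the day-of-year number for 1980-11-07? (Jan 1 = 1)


Date: November 7, 1980
Days in months 1 through 10: 305
Plus 7 days in November

Day of year: 312


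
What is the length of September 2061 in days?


September 2061

30 days


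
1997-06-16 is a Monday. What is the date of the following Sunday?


Current: Monday
Target: Sunday
Days ahead: 6

Next Sunday: 1997-06-22


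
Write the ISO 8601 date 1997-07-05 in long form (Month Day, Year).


ISO 1997-07-05 parses as year=1997, month=07, day=05
Month 7 -> July

July 5, 1997


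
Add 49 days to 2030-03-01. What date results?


Start: 2030-03-01, add 49 days
March 2030 has 31 days: 31 - 1 = 30 days to March 31 -> 19 left
April 2030: 19 <= 30 -> lands on April 19

Result: 2030-04-19


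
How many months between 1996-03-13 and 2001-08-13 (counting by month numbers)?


From March 1996 to August 2001
5 years * 12 = 60 months, plus 5 months = 65

65 months


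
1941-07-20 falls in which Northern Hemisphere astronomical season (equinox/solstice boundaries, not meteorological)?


Date: July 20
Astronomical Summer (approx.; exact equinox/solstice day varies by year): June 21 to September 21
July 20 falls within the Summer window

Summer


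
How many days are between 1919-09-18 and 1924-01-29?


From 1919-09-18 to 1924-01-29
1919-09-18: days before September = 31 + 28 + 31 + 30 + 31 + 30 + 31 + 31 = 243 (1919 is not a leap year); day of year = 243 + 18 = 261
1924-01-29: day of year = 29
Rest of 1919: 365 - 261 = 104
Full years 1920 (366), 1921 (365), 1922 (365), 1923 (365): 1461
Total = 104 + 1461 + 29 = 1594

1594 days


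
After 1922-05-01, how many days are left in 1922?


Day of year: 121 of 365
Remaining = 365 - 121

244 days


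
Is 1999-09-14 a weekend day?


Anchor: Jan 1, 1999. With p = 1999 - 1 = 1998: (p + p//4 - p//100 + p//400) mod 7 = (1998 + 499 - 19 + 4) mod 7 = 2482 mod 7 = 4 -> Friday (Mon=0 ... Sun=6)
Day of year: 257; offset = 256
Weekday index = (4 + 256) mod 7 = 1 -> Tuesday
Weekend days: Saturday, Sunday

No


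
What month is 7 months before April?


April is month 4
4 - 7 = -3; wrap: -3 + 12 = 9

September


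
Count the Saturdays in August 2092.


August 2092 has 31 days
Anchor: Jan 1, 2092. With p = 2092 - 1 = 2091: (p + p//4 - p//100 + p//400) mod 7 = (2091 + 522 - 20 + 5) mod 7 = 2598 mod 7 = 1 -> Tuesday (Mon=0 ... Sun=6)
Days before August (Jan-Jul): 213; August 1 index = (1 + 213) mod 7 = 4 -> Friday
First Saturday is August 2
Saturdays: 2, 9, 16, 23, 30

5 Saturdays


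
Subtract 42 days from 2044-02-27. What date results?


Start: 2044-02-27, subtract 42 days
Back 27 days from February 27 reaches January 31, 2044 -> 15 left
January 2044: 31 - 15 = 16 -> lands on January 16

Result: 2044-01-16


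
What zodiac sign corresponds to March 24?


Date: March 24
Conventional tropical zodiac dates: Aries from March 21 onward; Taurus starts April 20
March 24 falls within the Aries range

Aries


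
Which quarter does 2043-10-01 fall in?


Month: October (month 10)
Q1: Jan-Mar, Q2: Apr-Jun, Q3: Jul-Sep, Q4: Oct-Dec

Q4


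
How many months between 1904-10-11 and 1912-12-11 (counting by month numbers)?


From October 1904 to December 1912
8 years * 12 = 96 months, plus 2 months = 98

98 months


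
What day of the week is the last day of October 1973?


October 1973 has 31 days
Anchor: Jan 1, 1973. With p = 1973 - 1 = 1972: (p + p//4 - p//100 + p//400) mod 7 = (1972 + 493 - 19 + 4) mod 7 = 2450 mod 7 = 0 -> Monday (Mon=0 ... Sun=6)
Days before October (Jan-Sep): 273; October 1 index = (0 + 273) mod 7 = 0 -> Monday
Last day offset: 31 - 1 = 30 days
Weekday index = (0 + 30) mod 7 = 2

Wednesday, October 31


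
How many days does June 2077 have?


June 2077

30 days


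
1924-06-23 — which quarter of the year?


Month: June (month 6)
Q1: Jan-Mar, Q2: Apr-Jun, Q3: Jul-Sep, Q4: Oct-Dec

Q2


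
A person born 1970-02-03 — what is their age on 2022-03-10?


Birth: 1970-02-03
Reference: 2022-03-10
Year difference: 2022 - 1970 = 52

52 years old


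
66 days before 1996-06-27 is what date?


Start: 1996-06-27, subtract 66 days
Back 27 days from June 27 reaches May 31, 1996 -> 39 left
May 1996 has 31 days -> back to April 30, 1996 -> 8 left
April 1996: 30 - 8 = 22 -> lands on April 22

Result: 1996-04-22


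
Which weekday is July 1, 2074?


Target: July 1, 2074
Anchor: Jan 1, 2074. With p = 2074 - 1 = 2073: (p + p//4 - p//100 + p//400) mod 7 = (2073 + 518 - 20 + 5) mod 7 = 2576 mod 7 = 0 -> Monday (Mon=0 ... Sun=6)
Days before July (Jan-Jun): 181 days
Weekday index = (0 + 181) mod 7 = 6

Sunday


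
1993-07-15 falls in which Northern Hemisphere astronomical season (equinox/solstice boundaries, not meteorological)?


Date: July 15
Astronomical Summer (approx.; exact equinox/solstice day varies by year): June 21 to September 21
July 15 falls within the Summer window

Summer


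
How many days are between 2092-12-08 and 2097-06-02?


From 2092-12-08 to 2097-06-02
2092-12-08: days before December = 31 + 29 + 31 + 30 + 31 + 30 + 31 + 31 + 30 + 31 + 30 = 335 (2092 is a leap year); day of year = 335 + 8 = 343
2097-06-02: days before June = 31 + 28 + 31 + 30 + 31 = 151 (2097 is not a leap year); day of year = 151 + 2 = 153
Rest of 2092: 366 - 343 = 23
Full years 2093 (365), 2094 (365), 2095 (365), 2096 (366): 1461
Total = 23 + 1461 + 153 = 1637

1637 days


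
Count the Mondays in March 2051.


March 2051 has 31 days
Anchor: Jan 1, 2051. With p = 2051 - 1 = 2050: (p + p//4 - p//100 + p//400) mod 7 = (2050 + 512 - 20 + 5) mod 7 = 2547 mod 7 = 6 -> Sunday (Mon=0 ... Sun=6)
Days before March (Jan-Feb): 59; March 1 index = (6 + 59) mod 7 = 2 -> Wednesday
First Monday is March 6
Mondays: 6, 13, 20, 27

4 Mondays


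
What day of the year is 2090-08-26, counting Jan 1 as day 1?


Date: August 26, 2090
Days in months 1 through 7: 212
Plus 26 days in August

Day of year: 238


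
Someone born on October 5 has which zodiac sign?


Date: October 5
Conventional tropical zodiac dates: Libra from September 23 onward; Scorpio starts October 23
October 5 falls within the Libra range

Libra


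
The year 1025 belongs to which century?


Century = (year - 1) // 100 + 1
= (1025 - 1) // 100 + 1
= 1024 // 100 + 1
= 10 + 1

11th century


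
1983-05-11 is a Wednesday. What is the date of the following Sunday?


Current: Wednesday
Target: Sunday
Days ahead: 4

Next Sunday: 1983-05-15


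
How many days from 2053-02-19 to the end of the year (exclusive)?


Day of year: 50 of 365
Remaining = 365 - 50

315 days


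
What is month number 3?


Month 3 of 12

March


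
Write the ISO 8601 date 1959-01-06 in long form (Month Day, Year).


ISO 1959-01-06 parses as year=1959, month=01, day=06
Month 1 -> January

January 6, 1959


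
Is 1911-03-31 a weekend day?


Anchor: Jan 1, 1911. With p = 1911 - 1 = 1910: (p + p//4 - p//100 + p//400) mod 7 = (1910 + 477 - 19 + 4) mod 7 = 2372 mod 7 = 6 -> Sunday (Mon=0 ... Sun=6)
Day of year: 90; offset = 89
Weekday index = (6 + 89) mod 7 = 4 -> Friday
Weekend days: Saturday, Sunday

No


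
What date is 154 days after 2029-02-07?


Start: 2029-02-07, add 154 days
February 2029 has 28 days: 28 - 7 = 21 days to February 28 -> 133 left
March 2029 has 31 days -> 102 left
April 2029 has 30 days -> 72 left
May 2029 has 31 days -> 41 left
June 2029 has 30 days -> 11 left
July 2029: 11 <= 31 -> lands on July 11

Result: 2029-07-11


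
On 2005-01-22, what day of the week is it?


Date: January 22, 2005
Anchor: Jan 1, 2005. With p = 2005 - 1 = 2004: (p + p//4 - p//100 + p//400) mod 7 = (2004 + 501 - 20 + 5) mod 7 = 2490 mod 7 = 5 -> Saturday (Mon=0 ... Sun=6)
Days into year = 22 - 1 = 21
Weekday index = (5 + 21) mod 7 = 5

Day of the week: Saturday


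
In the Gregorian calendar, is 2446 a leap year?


Gregorian leap year rule: divisible by 4, but not by 100, unless also by 400.
2446 is not divisible by 4 -> not a leap year

No


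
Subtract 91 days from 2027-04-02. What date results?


Start: 2027-04-02, subtract 91 days
Back 2 days from April 2 reaches March 31, 2027 -> 89 left
March 2027 has 31 days -> back to February 28, 2027 -> 58 left
February 2027 has 28 days -> back to January 31, 2027 -> 30 left
January 2027: 31 - 30 = 1 -> lands on January 1

Result: 2027-01-01


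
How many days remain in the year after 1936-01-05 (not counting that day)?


Day of year: 5 of 366
Remaining = 366 - 5

361 days


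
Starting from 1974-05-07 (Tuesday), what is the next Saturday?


Current: Tuesday
Target: Saturday
Days ahead: 4

Next Saturday: 1974-05-11


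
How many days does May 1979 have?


May 1979

31 days


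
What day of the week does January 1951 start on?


Target: January 1, 1951
Anchor: Jan 1, 1951. With p = 1951 - 1 = 1950: (p + p//4 - p//100 + p//400) mod 7 = (1950 + 487 - 19 + 4) mod 7 = 2422 mod 7 = 0 -> Monday (Mon=0 ... Sun=6)
Offset from anchor: 0 days
Weekday index = (0 + 0) mod 7 = 0

Monday


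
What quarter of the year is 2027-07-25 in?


Month: July (month 7)
Q1: Jan-Mar, Q2: Apr-Jun, Q3: Jul-Sep, Q4: Oct-Dec

Q3


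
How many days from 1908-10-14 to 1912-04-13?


From 1908-10-14 to 1912-04-13
1908-10-14: days before October = 31 + 29 + 31 + 30 + 31 + 30 + 31 + 31 + 30 = 274 (1908 is a leap year); day of year = 274 + 14 = 288
1912-04-13: days before April = 31 + 29 + 31 = 91 (1912 is a leap year); day of year = 91 + 13 = 104
Rest of 1908: 366 - 288 = 78
Full years 1909 (365), 1910 (365), 1911 (365): 1095
Total = 78 + 1095 + 104 = 1277

1277 days


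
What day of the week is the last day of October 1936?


October 1936 has 31 days
Anchor: Jan 1, 1936. With p = 1936 - 1 = 1935: (p + p//4 - p//100 + p//400) mod 7 = (1935 + 483 - 19 + 4) mod 7 = 2403 mod 7 = 2 -> Wednesday (Mon=0 ... Sun=6)
Days before October (Jan-Sep): 274; October 1 index = (2 + 274) mod 7 = 3 -> Thursday
Last day offset: 31 - 1 = 30 days
Weekday index = (3 + 30) mod 7 = 5

Saturday, October 31


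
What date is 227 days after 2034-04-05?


Start: 2034-04-05, add 227 days
April 2034 has 30 days: 30 - 5 = 25 days to April 30 -> 202 left
May 2034 has 31 days -> 171 left
June 2034 has 30 days -> 141 left
July 2034 has 31 days -> 110 left
August 2034 has 31 days -> 79 left
September 2034 has 30 days -> 49 left
October 2034 has 31 days -> 18 left
November 2034: 18 <= 30 -> lands on November 18

Result: 2034-11-18


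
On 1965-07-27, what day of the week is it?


Date: July 27, 1965
Anchor: Jan 1, 1965. With p = 1965 - 1 = 1964: (p + p//4 - p//100 + p//400) mod 7 = (1964 + 491 - 19 + 4) mod 7 = 2440 mod 7 = 4 -> Friday (Mon=0 ... Sun=6)
Days before July (Jan-Jun): 181; offset = 181 + 27 - 1 = 207
Weekday index = (4 + 207) mod 7 = 1

Day of the week: Tuesday


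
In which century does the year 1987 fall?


Century = (year - 1) // 100 + 1
= (1987 - 1) // 100 + 1
= 1986 // 100 + 1
= 19 + 1

20th century


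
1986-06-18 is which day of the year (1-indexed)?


Date: June 18, 1986
Days in months 1 through 5: 151
Plus 18 days in June

Day of year: 169


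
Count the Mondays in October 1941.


October 1941 has 31 days
Anchor: Jan 1, 1941. With p = 1941 - 1 = 1940: (p + p//4 - p//100 + p//400) mod 7 = (1940 + 485 - 19 + 4) mod 7 = 2410 mod 7 = 2 -> Wednesday (Mon=0 ... Sun=6)
Days before October (Jan-Sep): 273; October 1 index = (2 + 273) mod 7 = 2 -> Wednesday
First Monday is October 6
Mondays: 6, 13, 20, 27

4 Mondays


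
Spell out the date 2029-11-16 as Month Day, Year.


ISO 2029-11-16 parses as year=2029, month=11, day=16
Month 11 -> November

November 16, 2029


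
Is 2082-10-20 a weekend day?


Anchor: Jan 1, 2082. With p = 2082 - 1 = 2081: (p + p//4 - p//100 + p//400) mod 7 = (2081 + 520 - 20 + 5) mod 7 = 2586 mod 7 = 3 -> Thursday (Mon=0 ... Sun=6)
Day of year: 293; offset = 292
Weekday index = (3 + 292) mod 7 = 1 -> Tuesday
Weekend days: Saturday, Sunday

No


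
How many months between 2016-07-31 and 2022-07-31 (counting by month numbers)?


From July 2016 to July 2022
6 years * 12 = 72 months = 72

72 months


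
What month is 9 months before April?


April is month 4
4 - 9 = -5; wrap: -5 + 12 = 7

July


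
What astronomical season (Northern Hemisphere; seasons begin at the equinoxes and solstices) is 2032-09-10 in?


Date: September 10
Astronomical Summer (approx.; exact equinox/solstice day varies by year): June 21 to September 21
September 10 falls within the Summer window

Summer


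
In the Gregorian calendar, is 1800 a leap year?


Gregorian leap year rule: divisible by 4, but not by 100, unless also by 400.
1800 is divisible by 100 but not 400 -> not a leap year

No


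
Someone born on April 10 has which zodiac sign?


Date: April 10
Conventional tropical zodiac dates: Aries from March 21 onward; Taurus starts April 20
April 10 falls within the Aries range

Aries


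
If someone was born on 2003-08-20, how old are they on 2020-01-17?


Birth: 2003-08-20
Reference: 2020-01-17
Year difference: 2020 - 2003 = 17
Birthday not yet reached in 2020, subtract 1

16 years old


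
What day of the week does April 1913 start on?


Target: April 1, 1913
Anchor: Jan 1, 1913. With p = 1913 - 1 = 1912: (p + p//4 - p//100 + p//400) mod 7 = (1912 + 478 - 19 + 4) mod 7 = 2375 mod 7 = 2 -> Wednesday (Mon=0 ... Sun=6)
Days before April (Jan-Mar): 90 days
Weekday index = (2 + 90) mod 7 = 1

Tuesday


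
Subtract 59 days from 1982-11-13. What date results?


Start: 1982-11-13, subtract 59 days
Back 13 days from November 13 reaches October 31, 1982 -> 46 left
October 1982 has 31 days -> back to September 30, 1982 -> 15 left
September 1982: 30 - 15 = 15 -> lands on September 15

Result: 1982-09-15


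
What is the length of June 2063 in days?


June 2063

30 days


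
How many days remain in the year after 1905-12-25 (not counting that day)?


Day of year: 359 of 365
Remaining = 365 - 359

6 days


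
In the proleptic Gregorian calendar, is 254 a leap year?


Gregorian leap year rule: divisible by 4, but not by 100, unless also by 400.
254 is not divisible by 4 -> not a leap year

No


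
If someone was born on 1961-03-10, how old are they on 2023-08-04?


Birth: 1961-03-10
Reference: 2023-08-04
Year difference: 2023 - 1961 = 62

62 years old


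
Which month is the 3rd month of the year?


Month 3 of 12

March


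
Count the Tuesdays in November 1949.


November 1949 has 30 days
Anchor: Jan 1, 1949. With p = 1949 - 1 = 1948: (p + p//4 - p//100 + p//400) mod 7 = (1948 + 487 - 19 + 4) mod 7 = 2420 mod 7 = 5 -> Saturday (Mon=0 ... Sun=6)
Days before November (Jan-Oct): 304; November 1 index = (5 + 304) mod 7 = 1 -> Tuesday
First Tuesday is November 1
Tuesdays: 1, 8, 15, 22, 29

5 Tuesdays


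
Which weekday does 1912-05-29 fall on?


Date: May 29, 1912
Anchor: Jan 1, 1912. With p = 1912 - 1 = 1911: (p + p//4 - p//100 + p//400) mod 7 = (1911 + 477 - 19 + 4) mod 7 = 2373 mod 7 = 0 -> Monday (Mon=0 ... Sun=6)
Days before May (Jan-Apr): 121; offset = 121 + 29 - 1 = 149
Weekday index = (0 + 149) mod 7 = 2

Day of the week: Wednesday


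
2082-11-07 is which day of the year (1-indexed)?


Date: November 7, 2082
Days in months 1 through 10: 304
Plus 7 days in November

Day of year: 311


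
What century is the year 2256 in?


Century = (year - 1) // 100 + 1
= (2256 - 1) // 100 + 1
= 2255 // 100 + 1
= 22 + 1

23rd century


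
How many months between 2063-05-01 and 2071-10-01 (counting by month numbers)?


From May 2063 to October 2071
8 years * 12 = 96 months, plus 5 months = 101

101 months


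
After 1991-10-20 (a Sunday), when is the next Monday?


Current: Sunday
Target: Monday
Days ahead: 1

Next Monday: 1991-10-21


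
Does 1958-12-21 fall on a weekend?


Anchor: Jan 1, 1958. With p = 1958 - 1 = 1957: (p + p//4 - p//100 + p//400) mod 7 = (1957 + 489 - 19 + 4) mod 7 = 2431 mod 7 = 2 -> Wednesday (Mon=0 ... Sun=6)
Day of year: 355; offset = 354
Weekday index = (2 + 354) mod 7 = 6 -> Sunday
Weekend days: Saturday, Sunday

Yes


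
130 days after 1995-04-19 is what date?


Start: 1995-04-19, add 130 days
April 1995 has 30 days: 30 - 19 = 11 days to April 30 -> 119 left
May 1995 has 31 days -> 88 left
June 1995 has 30 days -> 58 left
July 1995 has 31 days -> 27 left
August 1995: 27 <= 31 -> lands on August 27

Result: 1995-08-27


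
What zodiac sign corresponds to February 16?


Date: February 16
Conventional tropical zodiac dates: Aquarius from January 20 onward; Pisces starts February 19
February 16 falls within the Aquarius range

Aquarius


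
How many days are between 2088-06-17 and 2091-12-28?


From 2088-06-17 to 2091-12-28
2088-06-17: days before June = 31 + 29 + 31 + 30 + 31 = 152 (2088 is a leap year); day of year = 152 + 17 = 169
2091-12-28: days before December = 31 + 28 + 31 + 30 + 31 + 30 + 31 + 31 + 30 + 31 + 30 = 334 (2091 is not a leap year); day of year = 334 + 28 = 362
Rest of 2088: 366 - 169 = 197
Full years 2089 (365), 2090 (365): 730
Total = 197 + 730 + 362 = 1289

1289 days


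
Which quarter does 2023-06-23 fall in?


Month: June (month 6)
Q1: Jan-Mar, Q2: Apr-Jun, Q3: Jul-Sep, Q4: Oct-Dec

Q2


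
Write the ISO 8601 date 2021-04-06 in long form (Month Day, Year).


ISO 2021-04-06 parses as year=2021, month=04, day=06
Month 4 -> April

April 6, 2021


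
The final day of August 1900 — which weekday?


August 1900 has 31 days
Anchor: Jan 1, 1900. With p = 1900 - 1 = 1899: (p + p//4 - p//100 + p//400) mod 7 = (1899 + 474 - 18 + 4) mod 7 = 2359 mod 7 = 0 -> Monday (Mon=0 ... Sun=6)
Days before August (Jan-Jul): 212; August 1 index = (0 + 212) mod 7 = 2 -> Wednesday
Last day offset: 31 - 1 = 30 days
Weekday index = (2 + 30) mod 7 = 4

Friday, August 31


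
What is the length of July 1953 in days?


July 1953

31 days


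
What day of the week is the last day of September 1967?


September 1967 has 30 days
Anchor: Jan 1, 1967. With p = 1967 - 1 = 1966: (p + p//4 - p//100 + p//400) mod 7 = (1966 + 491 - 19 + 4) mod 7 = 2442 mod 7 = 6 -> Sunday (Mon=0 ... Sun=6)
Days before September (Jan-Aug): 243; September 1 index = (6 + 243) mod 7 = 4 -> Friday
Last day offset: 30 - 1 = 29 days
Weekday index = (4 + 29) mod 7 = 5

Saturday, September 30


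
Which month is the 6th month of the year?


Month 6 of 12

June


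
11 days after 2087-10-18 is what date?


Start: 2087-10-18, add 11 days
October 2087 has 31 days; 18 + 11 = 29 stays within October

Result: 2087-10-29


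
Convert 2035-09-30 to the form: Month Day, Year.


ISO 2035-09-30 parses as year=2035, month=09, day=30
Month 9 -> September

September 30, 2035


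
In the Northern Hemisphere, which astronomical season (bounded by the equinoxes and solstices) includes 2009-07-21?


Date: July 21
Astronomical Summer (approx.; exact equinox/solstice day varies by year): June 21 to September 21
July 21 falls within the Summer window

Summer


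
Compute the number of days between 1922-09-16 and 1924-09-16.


From 1922-09-16 to 1924-09-16
1922-09-16: days before September = 31 + 28 + 31 + 30 + 31 + 30 + 31 + 31 = 243 (1922 is not a leap year); day of year = 243 + 16 = 259
1924-09-16: days before September = 31 + 29 + 31 + 30 + 31 + 30 + 31 + 31 = 244 (1924 is a leap year); day of year = 244 + 16 = 260
Rest of 1922: 365 - 259 = 106
Full years 1923 (365): 365
Total = 106 + 365 + 260 = 731

731 days


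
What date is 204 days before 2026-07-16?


Start: 2026-07-16, subtract 204 days
Back 16 days from July 16 reaches June 30, 2026 -> 188 left
June 2026 has 30 days -> back to May 31, 2026 -> 158 left
May 2026 has 31 days -> back to April 30, 2026 -> 127 left
April 2026 has 30 days -> back to March 31, 2026 -> 97 left
March 2026 has 31 days -> back to February 28, 2026 -> 66 left
February 2026 has 28 days -> back to January 31, 2026 -> 38 left
January 2026 has 31 days -> back to December 31, 2025 -> 7 left
December 2025: 31 - 7 = 24 -> lands on December 24

Result: 2025-12-24


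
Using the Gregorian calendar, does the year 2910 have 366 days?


Gregorian leap year rule: divisible by 4, but not by 100, unless also by 400.
2910 is not divisible by 4 -> not a leap year

No


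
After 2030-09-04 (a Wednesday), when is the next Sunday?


Current: Wednesday
Target: Sunday
Days ahead: 4

Next Sunday: 2030-09-08


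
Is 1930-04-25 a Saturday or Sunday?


Anchor: Jan 1, 1930. With p = 1930 - 1 = 1929: (p + p//4 - p//100 + p//400) mod 7 = (1929 + 482 - 19 + 4) mod 7 = 2396 mod 7 = 2 -> Wednesday (Mon=0 ... Sun=6)
Day of year: 115; offset = 114
Weekday index = (2 + 114) mod 7 = 4 -> Friday
Weekend days: Saturday, Sunday

No


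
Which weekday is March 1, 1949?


Target: March 1, 1949
Anchor: Jan 1, 1949. With p = 1949 - 1 = 1948: (p + p//4 - p//100 + p//400) mod 7 = (1948 + 487 - 19 + 4) mod 7 = 2420 mod 7 = 5 -> Saturday (Mon=0 ... Sun=6)
Days before March (Jan-Feb): 59 days
Weekday index = (5 + 59) mod 7 = 1

Tuesday


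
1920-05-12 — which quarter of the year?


Month: May (month 5)
Q1: Jan-Mar, Q2: Apr-Jun, Q3: Jul-Sep, Q4: Oct-Dec

Q2


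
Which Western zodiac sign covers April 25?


Date: April 25
Conventional tropical zodiac dates: Taurus from April 20 onward; Gemini starts May 21
April 25 falls within the Taurus range

Taurus


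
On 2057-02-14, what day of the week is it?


Date: February 14, 2057
Anchor: Jan 1, 2057. With p = 2057 - 1 = 2056: (p + p//4 - p//100 + p//400) mod 7 = (2056 + 514 - 20 + 5) mod 7 = 2555 mod 7 = 0 -> Monday (Mon=0 ... Sun=6)
Days before February (Jan): 31; offset = 31 + 14 - 1 = 44
Weekday index = (0 + 44) mod 7 = 2

Day of the week: Wednesday


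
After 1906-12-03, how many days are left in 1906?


Day of year: 337 of 365
Remaining = 365 - 337

28 days


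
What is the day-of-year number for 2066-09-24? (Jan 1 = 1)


Date: September 24, 2066
Days in months 1 through 8: 243
Plus 24 days in September

Day of year: 267


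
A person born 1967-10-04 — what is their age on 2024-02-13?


Birth: 1967-10-04
Reference: 2024-02-13
Year difference: 2024 - 1967 = 57
Birthday not yet reached in 2024, subtract 1

56 years old


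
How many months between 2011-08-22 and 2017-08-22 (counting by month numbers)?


From August 2011 to August 2017
6 years * 12 = 72 months = 72

72 months


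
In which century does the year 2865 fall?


Century = (year - 1) // 100 + 1
= (2865 - 1) // 100 + 1
= 2864 // 100 + 1
= 28 + 1

29th century


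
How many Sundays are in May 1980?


May 1980 has 31 days
Anchor: Jan 1, 1980. With p = 1980 - 1 = 1979: (p + p//4 - p//100 + p//400) mod 7 = (1979 + 494 - 19 + 4) mod 7 = 2458 mod 7 = 1 -> Tuesday (Mon=0 ... Sun=6)
Days before May (Jan-Apr): 121; May 1 index = (1 + 121) mod 7 = 3 -> Thursday
First Sunday is May 4
Sundays: 4, 11, 18, 25

4 Sundays


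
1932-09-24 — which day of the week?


Date: September 24, 1932
Anchor: Jan 1, 1932. With p = 1932 - 1 = 1931: (p + p//4 - p//100 + p//400) mod 7 = (1931 + 482 - 19 + 4) mod 7 = 2398 mod 7 = 4 -> Friday (Mon=0 ... Sun=6)
Days before September (Jan-Aug): 244; offset = 244 + 24 - 1 = 267
Weekday index = (4 + 267) mod 7 = 5

Day of the week: Saturday


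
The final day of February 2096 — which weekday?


February 2096 has 29 days
Anchor: Jan 1, 2096. With p = 2096 - 1 = 2095: (p + p//4 - p//100 + p//400) mod 7 = (2095 + 523 - 20 + 5) mod 7 = 2603 mod 7 = 6 -> Sunday (Mon=0 ... Sun=6)
Days before February (Jan): 31; February 1 index = (6 + 31) mod 7 = 2 -> Wednesday
Last day offset: 29 - 1 = 28 days
Weekday index = (2 + 28) mod 7 = 2

Wednesday, February 29


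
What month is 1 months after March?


March is month 3
3 + 1 = 4

April


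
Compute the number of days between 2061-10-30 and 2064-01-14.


From 2061-10-30 to 2064-01-14
2061-10-30: days before October = 31 + 28 + 31 + 30 + 31 + 30 + 31 + 31 + 30 = 273 (2061 is not a leap year); day of year = 273 + 30 = 303
2064-01-14: day of year = 14
Rest of 2061: 365 - 303 = 62
Full years 2062 (365), 2063 (365): 730
Total = 62 + 730 + 14 = 806

806 days


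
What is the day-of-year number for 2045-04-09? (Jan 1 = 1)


Date: April 9, 2045
Days in months 1 through 3: 90
Plus 9 days in April

Day of year: 99


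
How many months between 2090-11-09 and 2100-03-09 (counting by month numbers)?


From November 2090 to March 2100
10 years * 12 = 120 months, minus 8 months = 112

112 months


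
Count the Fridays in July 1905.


July 1905 has 31 days
Anchor: Jan 1, 1905. With p = 1905 - 1 = 1904: (p + p//4 - p//100 + p//400) mod 7 = (1904 + 476 - 19 + 4) mod 7 = 2365 mod 7 = 6 -> Sunday (Mon=0 ... Sun=6)
Days before July (Jan-Jun): 181; July 1 index = (6 + 181) mod 7 = 5 -> Saturday
First Friday is July 7
Fridays: 7, 14, 21, 28

4 Fridays


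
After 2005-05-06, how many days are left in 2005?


Day of year: 126 of 365
Remaining = 365 - 126

239 days


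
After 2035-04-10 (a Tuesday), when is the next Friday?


Current: Tuesday
Target: Friday
Days ahead: 3

Next Friday: 2035-04-13
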